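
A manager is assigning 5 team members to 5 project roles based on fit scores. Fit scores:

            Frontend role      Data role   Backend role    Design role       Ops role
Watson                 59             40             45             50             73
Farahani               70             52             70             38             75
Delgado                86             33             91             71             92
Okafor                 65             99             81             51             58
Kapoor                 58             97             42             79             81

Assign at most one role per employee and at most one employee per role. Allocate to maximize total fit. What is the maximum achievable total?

Maximum total: 412 pts

This is a one-to-one assignment (maximum-weight bipartite matching).
Optimal: Watson→Ops role (73 pts), Farahani→Frontend role (70 pts), Delgado→Backend role (91 pts), Okafor→Data role (99 pts), Kapoor→Design role (79 pts) — total 73+70+91+99+79 = 412 pts.
Column-greedy (each role in turn goes to its best remaining employee) gives 407 pts, worse by 5.
Next-best assignment: Watson→Ops role, Farahani→Backend role, Delgado→Frontend role, Okafor→Data role, Kapoor→Design role = 407 pts.
Swapping Farahani↔Delgado (Farahani→Backend role 70 pts, Delgado→Frontend role 86 pts) loses 5.
Checked against all permutations: 412 pts is optimal.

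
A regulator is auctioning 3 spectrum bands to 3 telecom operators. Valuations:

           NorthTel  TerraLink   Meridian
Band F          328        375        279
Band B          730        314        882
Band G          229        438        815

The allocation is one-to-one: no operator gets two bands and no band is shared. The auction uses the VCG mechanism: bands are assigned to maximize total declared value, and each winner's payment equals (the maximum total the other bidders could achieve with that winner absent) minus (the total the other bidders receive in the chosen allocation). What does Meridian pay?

Meridian pays $63M.

Efficient allocation: NorthTel→Band B ($730M), TerraLink→Band F ($375M), Meridian→Band G ($815M); total welfare W = $1920M.
Meridian receives Band G at value $815M, so the others get W − 815 = $1105M.
Without Meridian: best allocation of the remaining 2 bidders over all 3 bands is NorthTel→Band B ($730M), TerraLink→Band G ($438M), total $1168M.
VCG payment = (others' best without Meridian) − (others' welfare with Meridian) = 1168 − 1105 = $63M.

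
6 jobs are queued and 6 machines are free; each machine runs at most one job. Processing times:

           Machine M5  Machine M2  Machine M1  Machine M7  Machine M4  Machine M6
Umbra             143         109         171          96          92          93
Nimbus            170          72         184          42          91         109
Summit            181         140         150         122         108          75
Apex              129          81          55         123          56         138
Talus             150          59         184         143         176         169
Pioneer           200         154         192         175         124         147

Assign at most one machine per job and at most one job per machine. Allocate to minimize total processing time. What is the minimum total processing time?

Optimal: Umbra→Machine M5 (143 min), Nimbus→Machine M7 (42 min), Summit→Machine M6 (75 min), Apex→Machine M1 (55 min), Talus→Machine M2 (59 min), Pioneer→Machine M4 (124 min) — total 143+42+75+55+59+124 = 498 min.
Next-best assignment: Umbra→Machine M4, Nimbus→Machine M7, Summit→Machine M6, Apex→Machine M1, Talus→Machine M2, Pioneer→Machine M5 = 523 min.
Checked against all permutations: 498 min is optimal.

Min total: 498 min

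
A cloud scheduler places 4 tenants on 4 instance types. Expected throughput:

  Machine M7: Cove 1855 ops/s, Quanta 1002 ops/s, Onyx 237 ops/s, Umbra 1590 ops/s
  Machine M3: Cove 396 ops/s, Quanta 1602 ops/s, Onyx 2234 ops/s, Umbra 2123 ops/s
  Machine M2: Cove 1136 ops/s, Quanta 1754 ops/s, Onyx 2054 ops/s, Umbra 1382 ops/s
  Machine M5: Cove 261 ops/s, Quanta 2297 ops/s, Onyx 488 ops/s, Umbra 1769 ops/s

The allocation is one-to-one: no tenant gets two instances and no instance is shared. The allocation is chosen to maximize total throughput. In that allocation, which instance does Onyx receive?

Optimal: Cove→Machine M7 (1855 ops/s), Quanta→Machine M5 (2297 ops/s), Onyx→Machine M2 (2054 ops/s), Umbra→Machine M3 (2123 ops/s) — total 1855+2297+2054+2123 = 8329 ops/s.
Column-greedy (each instance in turn goes to its best remaining tenant) gives 7612 ops/s, worse by 717.
Checked against all permutations: 8329 ops/s is optimal.
Onyx's own top instance is Machine M3 (2234 ops/s), but forcing Onyx→Machine M3 and reassigning the rest optimally gives only 7768 ops/s — worse by 561.

Onyx receives Machine M2.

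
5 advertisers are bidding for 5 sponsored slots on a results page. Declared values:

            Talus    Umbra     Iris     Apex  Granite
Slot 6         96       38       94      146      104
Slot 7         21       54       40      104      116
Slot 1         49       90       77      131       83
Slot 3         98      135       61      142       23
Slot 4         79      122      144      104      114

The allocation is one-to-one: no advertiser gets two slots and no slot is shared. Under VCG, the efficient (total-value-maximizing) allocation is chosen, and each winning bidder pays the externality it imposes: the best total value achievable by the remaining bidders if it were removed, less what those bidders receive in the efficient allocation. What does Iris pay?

Iris pays $4.

Efficient allocation: Talus→Slot 6 ($96), Umbra→Slot 3 ($135), Iris→Slot 4 ($144), Apex→Slot 1 ($131), Granite→Slot 7 ($116); total welfare W = $622.
Iris receives Slot 4 at value $144, so the others get W − 144 = $478.
Without Iris: best allocation of the remaining 4 bidders over all 5 slots is Talus→Slot 3 ($98), Umbra→Slot 4 ($122), Apex→Slot 6 ($146), Granite→Slot 7 ($116), total $482.
VCG payment = (others' best without Iris) − (others' welfare with Iris) = 482 − 478 = $4.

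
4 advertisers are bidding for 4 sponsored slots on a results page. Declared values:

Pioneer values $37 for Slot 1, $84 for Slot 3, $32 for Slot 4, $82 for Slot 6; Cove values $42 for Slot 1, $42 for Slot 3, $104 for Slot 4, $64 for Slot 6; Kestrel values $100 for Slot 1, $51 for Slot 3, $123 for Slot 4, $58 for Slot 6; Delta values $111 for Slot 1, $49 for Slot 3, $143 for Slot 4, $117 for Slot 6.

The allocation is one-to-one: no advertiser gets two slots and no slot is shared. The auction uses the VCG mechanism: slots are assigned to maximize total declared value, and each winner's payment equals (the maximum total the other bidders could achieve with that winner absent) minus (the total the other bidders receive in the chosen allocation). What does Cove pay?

Cove pays $26.

Efficient allocation: Pioneer→Slot 3 ($84), Cove→Slot 4 ($104), Kestrel→Slot 1 ($100), Delta→Slot 6 ($117); total welfare W = $405.
Cove receives Slot 4 at value $104, so the others get W − 104 = $301.
Without Cove: best allocation of the remaining 3 bidders over all 4 slots is Pioneer→Slot 3 ($84), Kestrel→Slot 1 ($100), Delta→Slot 4 ($143), total $327.
VCG payment = (others' best without Cove) − (others' welfare with Cove) = 327 − 301 = $26.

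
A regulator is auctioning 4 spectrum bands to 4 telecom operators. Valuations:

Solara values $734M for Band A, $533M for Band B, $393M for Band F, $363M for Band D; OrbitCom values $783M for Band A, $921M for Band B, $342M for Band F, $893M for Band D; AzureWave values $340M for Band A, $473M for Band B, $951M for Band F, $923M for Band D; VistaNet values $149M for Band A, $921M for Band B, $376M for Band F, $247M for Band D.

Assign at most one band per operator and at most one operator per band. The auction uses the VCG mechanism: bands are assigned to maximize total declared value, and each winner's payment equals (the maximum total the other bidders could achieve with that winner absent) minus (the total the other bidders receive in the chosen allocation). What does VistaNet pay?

VistaNet pays $28M.

Efficient allocation: Solara→Band A ($734M), OrbitCom→Band D ($893M), AzureWave→Band F ($951M), VistaNet→Band B ($921M); total welfare W = $3499M.
VistaNet receives Band B at value $921M, so the others get W − 921 = $2578M.
Without VistaNet: best allocation of the remaining 3 bidders over all 4 bands is Solara→Band A ($734M), OrbitCom→Band B ($921M), AzureWave→Band F ($951M), total $2606M.
VCG payment = (others' best without VistaNet) − (others' welfare with VistaNet) = 2606 − 2578 = $28M.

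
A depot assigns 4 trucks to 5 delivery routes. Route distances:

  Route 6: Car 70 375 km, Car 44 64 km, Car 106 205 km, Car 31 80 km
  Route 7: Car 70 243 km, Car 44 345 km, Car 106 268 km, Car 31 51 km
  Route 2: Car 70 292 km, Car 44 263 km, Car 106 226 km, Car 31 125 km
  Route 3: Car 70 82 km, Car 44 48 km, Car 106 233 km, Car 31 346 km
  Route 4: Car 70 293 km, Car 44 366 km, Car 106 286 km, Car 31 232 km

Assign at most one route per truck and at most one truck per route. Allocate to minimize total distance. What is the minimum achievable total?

Minimum total: 423 km

Optimal: Car 70→Route 3 (82 km), Car 44→Route 6 (64 km), Car 106→Route 2 (226 km), Car 31→Route 7 (51 km) — total 82+64+226+51 = 423 km.
No other one-to-one assignment undercuts 423 km.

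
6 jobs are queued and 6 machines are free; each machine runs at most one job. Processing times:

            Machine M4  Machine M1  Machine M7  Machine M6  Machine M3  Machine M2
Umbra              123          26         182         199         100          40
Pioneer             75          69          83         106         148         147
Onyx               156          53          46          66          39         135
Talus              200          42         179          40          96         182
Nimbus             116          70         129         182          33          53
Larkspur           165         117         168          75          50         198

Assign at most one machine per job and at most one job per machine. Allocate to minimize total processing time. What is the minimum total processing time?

This is a one-to-one assignment (minimum-cost bipartite matching).
Optimal: Umbra→Machine M1 (26 min), Pioneer→Machine M4 (75 min), Onyx→Machine M7 (46 min), Talus→Machine M6 (40 min), Nimbus→Machine M2 (53 min), Larkspur→Machine M3 (50 min) — total 26+75+46+40+53+50 = 290 min.
Column-greedy (each machine in turn goes to its cheapest remaining job) gives 418 min, worse by 128.
No other one-to-one assignment undercuts 290 min.

Min total: 290 min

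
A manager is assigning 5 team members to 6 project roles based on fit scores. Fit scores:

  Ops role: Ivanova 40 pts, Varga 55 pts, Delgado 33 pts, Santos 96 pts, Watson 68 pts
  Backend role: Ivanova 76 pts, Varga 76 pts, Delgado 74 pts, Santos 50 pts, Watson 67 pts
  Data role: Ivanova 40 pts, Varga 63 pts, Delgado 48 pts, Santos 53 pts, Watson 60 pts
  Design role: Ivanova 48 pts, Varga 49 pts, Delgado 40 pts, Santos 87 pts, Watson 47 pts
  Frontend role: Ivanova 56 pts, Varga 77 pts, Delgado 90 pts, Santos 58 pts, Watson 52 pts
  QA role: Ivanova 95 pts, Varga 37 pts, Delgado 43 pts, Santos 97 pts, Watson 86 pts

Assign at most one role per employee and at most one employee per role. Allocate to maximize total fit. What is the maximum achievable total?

Maximum total: 417 pts

Optimal: Ivanova→QA role (95 pts), Varga→Backend role (76 pts), Delgado→Frontend role (90 pts), Santos→Ops role (96 pts), Watson→Data role (60 pts) — total 95+76+90+96+60 = 417 pts.
Max-entry greedy (repeatedly take the single best remaining cell) gives 394 pts, worse by 23.
Next-best assignment: Ivanova→QA role, Varga→Backend role, Delgado→Frontend role, Santos→Design role, Watson→Ops role = 416 pts.
Swapping Watson↔Ivanova (Watson→QA role 86 pts, Ivanova→Data role 40 pts) loses 29.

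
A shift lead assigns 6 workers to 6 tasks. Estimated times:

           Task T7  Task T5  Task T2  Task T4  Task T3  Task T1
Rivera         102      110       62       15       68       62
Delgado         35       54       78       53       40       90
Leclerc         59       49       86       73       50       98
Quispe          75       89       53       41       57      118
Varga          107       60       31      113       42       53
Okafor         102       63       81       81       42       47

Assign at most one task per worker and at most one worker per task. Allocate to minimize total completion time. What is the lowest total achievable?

Minimum total: 234 min

This is the linear assignment problem.
Optimal: Rivera→Task T4 (15 min), Delgado→Task T7 (35 min), Leclerc→Task T5 (49 min), Quispe→Task T3 (57 min), Varga→Task T2 (31 min), Okafor→Task T1 (47 min) — total 15+35+49+57+31+47 = 234 min.
Row-greedy (each worker in turn takes its cheapest remaining task) gives 241 min, worse by 7.
Checked against all permutations: 234 min is optimal.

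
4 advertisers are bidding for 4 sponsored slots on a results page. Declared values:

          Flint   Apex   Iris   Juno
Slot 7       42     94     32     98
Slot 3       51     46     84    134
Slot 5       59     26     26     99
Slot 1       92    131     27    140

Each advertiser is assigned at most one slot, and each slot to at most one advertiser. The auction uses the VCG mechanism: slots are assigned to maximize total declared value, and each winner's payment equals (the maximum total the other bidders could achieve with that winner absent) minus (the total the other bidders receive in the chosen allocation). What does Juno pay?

Efficient allocation: Flint→Slot 5 ($59), Apex→Slot 7 ($94), Iris→Slot 3 ($84), Juno→Slot 1 ($140); total welfare W = $377.
Juno receives Slot 1 at value $140, so the others get W − 140 = $237.
Without Juno: best allocation of the remaining 3 bidders over all 4 slots is Flint→Slot 5 ($59), Apex→Slot 1 ($131), Iris→Slot 3 ($84), total $274.
VCG payment = (others' best without Juno) − (others' welfare with Juno) = 274 − 237 = $37.

Juno pays $37.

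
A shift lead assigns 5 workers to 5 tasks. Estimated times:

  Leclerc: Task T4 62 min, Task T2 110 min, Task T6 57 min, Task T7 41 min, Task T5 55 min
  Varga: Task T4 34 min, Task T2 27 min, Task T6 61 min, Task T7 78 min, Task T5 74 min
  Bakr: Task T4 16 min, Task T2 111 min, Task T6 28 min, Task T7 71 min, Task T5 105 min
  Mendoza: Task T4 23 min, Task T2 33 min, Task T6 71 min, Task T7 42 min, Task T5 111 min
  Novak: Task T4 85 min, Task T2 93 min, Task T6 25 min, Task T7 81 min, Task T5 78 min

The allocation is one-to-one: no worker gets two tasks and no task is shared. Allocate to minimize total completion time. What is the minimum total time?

Min total: 165 min

Optimal: Leclerc→Task T5 (55 min), Varga→Task T2 (27 min), Bakr→Task T4 (16 min), Mendoza→Task T7 (42 min), Novak→Task T6 (25 min) — total 55+27+16+42+25 = 165 min.
Column-greedy (each task in turn goes to its cheapest remaining worker) gives 220 min, worse by 55.
Next-best assignment: Leclerc→Task T7, Varga→Task T5, Bakr→Task T4, Mendoza→Task T2, Novak→Task T6 = 189 min.
Swapping Novak↔Varga (Novak→Task T2 93 min, Varga→Task T6 61 min) adds 102.
Checked against all permutations: 165 min is optimal.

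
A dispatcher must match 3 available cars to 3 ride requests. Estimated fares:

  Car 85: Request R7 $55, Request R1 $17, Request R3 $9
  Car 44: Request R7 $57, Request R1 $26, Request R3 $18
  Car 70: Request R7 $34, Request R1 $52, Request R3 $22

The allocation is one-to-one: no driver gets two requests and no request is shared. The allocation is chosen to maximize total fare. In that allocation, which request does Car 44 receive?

Optimal: Car 85→Request R7 ($55), Car 44→Request R3 ($18), Car 70→Request R1 ($52) — total 55+18+52 = $125.
Next-best assignment: Car 85→Request R3, Car 44→Request R7, Car 70→Request R1 = $118.
No other one-to-one assignment exceeds $125.
Car 44's own top request is Request R7 ($57), but forcing Car 44→Request R7 and reassigning the rest optimally gives only $118 — worse by 7.

Car 44 receives Request R3.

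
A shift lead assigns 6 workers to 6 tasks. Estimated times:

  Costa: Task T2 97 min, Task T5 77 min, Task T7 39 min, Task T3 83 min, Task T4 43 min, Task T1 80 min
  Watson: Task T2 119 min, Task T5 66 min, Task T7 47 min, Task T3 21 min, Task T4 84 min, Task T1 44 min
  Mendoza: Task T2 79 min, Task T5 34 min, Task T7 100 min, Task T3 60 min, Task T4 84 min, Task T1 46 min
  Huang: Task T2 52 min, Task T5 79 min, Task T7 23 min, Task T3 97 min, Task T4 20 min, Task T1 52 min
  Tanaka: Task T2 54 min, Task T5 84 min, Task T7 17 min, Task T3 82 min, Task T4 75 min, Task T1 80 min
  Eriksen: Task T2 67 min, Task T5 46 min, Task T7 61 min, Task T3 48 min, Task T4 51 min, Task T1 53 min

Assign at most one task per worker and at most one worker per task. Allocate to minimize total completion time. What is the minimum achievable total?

Min total: 220 min

This is the linear assignment problem.
Optimal: Costa→Task T4 (43 min), Watson→Task T3 (21 min), Mendoza→Task T5 (34 min), Huang→Task T2 (52 min), Tanaka→Task T7 (17 min), Eriksen→Task T1 (53 min) — total 43+21+34+52+17+53 = 220 min.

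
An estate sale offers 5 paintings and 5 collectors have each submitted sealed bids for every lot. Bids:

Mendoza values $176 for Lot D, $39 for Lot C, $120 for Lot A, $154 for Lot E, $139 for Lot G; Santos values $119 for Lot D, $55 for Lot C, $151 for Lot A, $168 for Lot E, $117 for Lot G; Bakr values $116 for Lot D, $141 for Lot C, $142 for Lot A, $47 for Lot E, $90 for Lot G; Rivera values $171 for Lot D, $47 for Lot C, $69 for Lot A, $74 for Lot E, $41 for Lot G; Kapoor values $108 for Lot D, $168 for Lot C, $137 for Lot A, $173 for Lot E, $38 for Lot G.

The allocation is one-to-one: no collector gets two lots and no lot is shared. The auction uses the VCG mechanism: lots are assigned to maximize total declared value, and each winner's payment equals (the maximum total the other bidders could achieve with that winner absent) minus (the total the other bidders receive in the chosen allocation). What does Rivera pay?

Efficient allocation: Mendoza→Lot G ($139), Santos→Lot E ($168), Bakr→Lot A ($142), Rivera→Lot D ($171), Kapoor→Lot C ($168); total welfare W = $788.
Rivera receives Lot D at value $171, so the others get W − 171 = $617.
Without Rivera: best allocation of the remaining 4 bidders over all 5 lots is Mendoza→Lot D ($176), Santos→Lot E ($168), Bakr→Lot A ($142), Kapoor→Lot C ($168), total $654.
VCG payment = (others' best without Rivera) − (others' welfare with Rivera) = 654 − 617 = $37.

Rivera pays $37.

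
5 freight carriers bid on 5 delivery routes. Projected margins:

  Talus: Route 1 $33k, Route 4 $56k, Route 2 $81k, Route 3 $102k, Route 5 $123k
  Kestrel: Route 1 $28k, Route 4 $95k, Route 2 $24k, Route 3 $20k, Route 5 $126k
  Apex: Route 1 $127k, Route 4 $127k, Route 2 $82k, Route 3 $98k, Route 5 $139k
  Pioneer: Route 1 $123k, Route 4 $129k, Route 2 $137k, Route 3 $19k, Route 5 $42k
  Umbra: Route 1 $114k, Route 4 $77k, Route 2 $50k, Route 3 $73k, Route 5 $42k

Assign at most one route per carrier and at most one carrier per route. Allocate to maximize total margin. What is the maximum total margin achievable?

Maximum total: $606k

Optimal: Talus→Route 3 ($102k), Kestrel→Route 5 ($126k), Apex→Route 4 ($127k), Pioneer→Route 2 ($137k), Umbra→Route 1 ($114k) — total 102+126+127+137+114 = $606k.
Max-entry greedy (repeatedly take the single best remaining cell) gives $587k, worse by 19.
Swapping Kestrel↔Apex (Kestrel→Route 4 $95k, Apex→Route 5 $139k) loses 19.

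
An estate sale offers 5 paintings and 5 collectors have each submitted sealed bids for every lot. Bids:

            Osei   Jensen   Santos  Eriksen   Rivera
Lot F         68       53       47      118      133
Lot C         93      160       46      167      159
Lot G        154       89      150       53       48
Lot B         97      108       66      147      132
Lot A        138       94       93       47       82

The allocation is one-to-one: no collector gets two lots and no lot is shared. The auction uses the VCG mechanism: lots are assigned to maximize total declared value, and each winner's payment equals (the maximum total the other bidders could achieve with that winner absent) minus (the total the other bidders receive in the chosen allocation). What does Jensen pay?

Jensen pays $26.

Efficient allocation: Osei→Lot A ($138), Jensen→Lot C ($160), Santos→Lot G ($150), Eriksen→Lot B ($147), Rivera→Lot F ($133); total welfare W = $728.
Jensen receives Lot C at value $160, so the others get W − 160 = $568.
Without Jensen: best allocation of the remaining 4 bidders over all 5 lots is Osei→Lot A ($138), Santos→Lot G ($150), Eriksen→Lot B ($147), Rivera→Lot C ($159), total $594.
VCG payment = (others' best without Jensen) − (others' welfare with Jensen) = 594 − 568 = $26.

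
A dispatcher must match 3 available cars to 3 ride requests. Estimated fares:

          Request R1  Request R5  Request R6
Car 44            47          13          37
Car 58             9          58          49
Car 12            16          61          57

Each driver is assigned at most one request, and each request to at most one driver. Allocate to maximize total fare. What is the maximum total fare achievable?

Max total: $162

Treat this as an assignment problem: match each driver to one request.
Optimal: Car 44→Request R1 ($47), Car 58→Request R5 ($58), Car 12→Request R6 ($57) — total 47+58+57 = $162.
Max-entry greedy (repeatedly take the single best remaining cell) gives $157, worse by 5.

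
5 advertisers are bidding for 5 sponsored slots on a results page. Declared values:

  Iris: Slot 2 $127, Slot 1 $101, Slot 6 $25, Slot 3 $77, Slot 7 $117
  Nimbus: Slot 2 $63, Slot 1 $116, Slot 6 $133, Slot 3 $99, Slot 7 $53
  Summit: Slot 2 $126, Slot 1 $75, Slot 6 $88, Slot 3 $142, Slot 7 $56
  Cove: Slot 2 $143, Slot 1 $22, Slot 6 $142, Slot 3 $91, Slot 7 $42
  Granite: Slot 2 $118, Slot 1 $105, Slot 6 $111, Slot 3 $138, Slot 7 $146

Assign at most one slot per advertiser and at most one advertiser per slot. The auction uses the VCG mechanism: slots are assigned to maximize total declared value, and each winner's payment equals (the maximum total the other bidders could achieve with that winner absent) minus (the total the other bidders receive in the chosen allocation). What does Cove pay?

Cove pays $17.

Efficient allocation: Iris→Slot 2 ($127), Nimbus→Slot 1 ($116), Summit→Slot 3 ($142), Cove→Slot 6 ($142), Granite→Slot 7 ($146); total welfare W = $673.
Cove receives Slot 6 at value $142, so the others get W − 142 = $531.
Without Cove: best allocation of the remaining 4 bidders over all 5 slots is Iris→Slot 2 ($127), Nimbus→Slot 6 ($133), Summit→Slot 3 ($142), Granite→Slot 7 ($146), total $548.
VCG payment = (others' best without Cove) − (others' welfare with Cove) = 548 − 531 = $17.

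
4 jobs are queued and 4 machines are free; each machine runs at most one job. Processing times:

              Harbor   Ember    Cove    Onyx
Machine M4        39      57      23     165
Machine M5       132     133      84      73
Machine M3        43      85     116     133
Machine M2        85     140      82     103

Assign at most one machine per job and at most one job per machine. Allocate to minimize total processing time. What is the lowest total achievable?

Minimum total: 255 min

This is the linear assignment problem.
Optimal: Harbor→Machine M3 (43 min), Ember→Machine M4 (57 min), Cove→Machine M2 (82 min), Onyx→Machine M5 (73 min) — total 43+57+82+73 = 255 min.
Swapping Cove↔Onyx (Cove→Machine M5 84 min, Onyx→Machine M2 103 min) adds 32.
Every other assignment is strictly worse.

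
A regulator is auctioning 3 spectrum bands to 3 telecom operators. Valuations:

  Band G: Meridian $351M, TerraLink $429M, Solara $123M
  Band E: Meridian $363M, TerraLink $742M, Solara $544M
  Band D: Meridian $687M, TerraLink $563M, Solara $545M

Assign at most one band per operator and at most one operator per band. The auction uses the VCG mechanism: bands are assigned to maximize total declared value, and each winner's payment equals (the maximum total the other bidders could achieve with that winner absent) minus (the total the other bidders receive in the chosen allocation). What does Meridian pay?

Meridian pays $314M.

Efficient allocation: Meridian→Band D ($687M), TerraLink→Band G ($429M), Solara→Band E ($544M); total welfare W = $1660M.
Meridian receives Band D at value $687M, so the others get W − 687 = $973M.
Without Meridian: best allocation of the remaining 2 bidders over all 3 bands is TerraLink→Band E ($742M), Solara→Band D ($545M), total $1287M.
VCG payment = (others' best without Meridian) − (others' welfare with Meridian) = 1287 − 973 = $314M.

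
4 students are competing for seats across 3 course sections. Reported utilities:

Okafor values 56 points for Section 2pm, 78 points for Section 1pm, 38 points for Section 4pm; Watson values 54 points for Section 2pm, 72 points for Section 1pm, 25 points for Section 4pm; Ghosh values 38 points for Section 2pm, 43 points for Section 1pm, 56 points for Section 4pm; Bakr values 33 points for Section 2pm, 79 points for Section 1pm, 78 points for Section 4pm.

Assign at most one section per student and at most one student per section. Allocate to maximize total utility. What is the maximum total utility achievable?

Optimal: Watson→Section 2pm (54 points), Okafor→Section 1pm (78 points), Bakr→Section 4pm (78 points) — total 54+78+78 = 210 points.
Row-greedy (each student in turn takes its best remaining section) gives 188 points, worse by 22.

Maximum total: 210 points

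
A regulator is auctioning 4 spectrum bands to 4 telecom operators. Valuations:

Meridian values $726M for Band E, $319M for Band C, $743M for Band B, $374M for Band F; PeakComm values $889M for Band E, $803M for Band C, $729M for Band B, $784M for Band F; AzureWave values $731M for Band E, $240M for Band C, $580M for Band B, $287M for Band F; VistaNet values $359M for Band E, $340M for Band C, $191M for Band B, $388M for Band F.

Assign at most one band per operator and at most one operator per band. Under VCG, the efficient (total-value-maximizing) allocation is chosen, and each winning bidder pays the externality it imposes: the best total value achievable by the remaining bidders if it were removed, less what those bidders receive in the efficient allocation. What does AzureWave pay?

AzureWave pays $86M.

Efficient allocation: Meridian→Band B ($743M), PeakComm→Band C ($803M), AzureWave→Band E ($731M), VistaNet→Band F ($388M); total welfare W = $2665M.
AzureWave receives Band E at value $731M, so the others get W − 731 = $1934M.
Without AzureWave: best allocation of the remaining 3 bidders over all 4 bands is Meridian→Band B ($743M), PeakComm→Band E ($889M), VistaNet→Band F ($388M), total $2020M.
VCG payment = (others' best without AzureWave) − (others' welfare with AzureWave) = 2020 − 1934 = $86M.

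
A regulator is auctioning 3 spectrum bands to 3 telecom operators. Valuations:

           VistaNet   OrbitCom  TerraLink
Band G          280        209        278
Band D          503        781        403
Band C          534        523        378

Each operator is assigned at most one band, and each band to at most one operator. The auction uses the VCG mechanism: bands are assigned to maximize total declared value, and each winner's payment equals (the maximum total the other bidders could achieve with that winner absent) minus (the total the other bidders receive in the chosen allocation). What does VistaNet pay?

VistaNet pays $100M.

Efficient allocation: VistaNet→Band C ($534M), OrbitCom→Band D ($781M), TerraLink→Band G ($278M); total welfare W = $1593M.
VistaNet receives Band C at value $534M, so the others get W − 534 = $1059M.
Without VistaNet: best allocation of the remaining 2 bidders over all 3 bands is OrbitCom→Band D ($781M), TerraLink→Band C ($378M), total $1159M.
VCG payment = (others' best without VistaNet) − (others' welfare with VistaNet) = 1159 − 1059 = $100M.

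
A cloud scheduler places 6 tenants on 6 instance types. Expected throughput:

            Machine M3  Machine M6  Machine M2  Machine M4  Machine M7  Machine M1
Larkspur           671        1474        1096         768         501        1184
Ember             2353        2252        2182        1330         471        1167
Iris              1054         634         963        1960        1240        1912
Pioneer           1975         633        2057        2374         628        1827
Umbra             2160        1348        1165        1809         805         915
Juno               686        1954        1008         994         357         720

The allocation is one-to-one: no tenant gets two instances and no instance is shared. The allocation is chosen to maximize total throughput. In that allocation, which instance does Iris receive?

Optimal: Larkspur→Machine M1 (1184 ops/s), Ember→Machine M2 (2182 ops/s), Iris→Machine M7 (1240 ops/s), Pioneer→Machine M4 (2374 ops/s), Umbra→Machine M3 (2160 ops/s), Juno→Machine M6 (1954 ops/s) — total 1184+2182+1240+2374+2160+1954 = 11094 ops/s.
Column-greedy (each instance in turn goes to its best remaining tenant) gives 10313 ops/s, worse by 781.
Next-best assignment: Larkspur→Machine M7, Ember→Machine M2, Iris→Machine M1, Pioneer→Machine M4, Umbra→Machine M3, Juno→Machine M6 = 11083 ops/s.
Iris's own top instance is Machine M4 (1960 ops/s), but forcing Iris→Machine M4 and reassigning the rest optimally gives only 10584 ops/s — worse by 510.

Iris receives Machine M7.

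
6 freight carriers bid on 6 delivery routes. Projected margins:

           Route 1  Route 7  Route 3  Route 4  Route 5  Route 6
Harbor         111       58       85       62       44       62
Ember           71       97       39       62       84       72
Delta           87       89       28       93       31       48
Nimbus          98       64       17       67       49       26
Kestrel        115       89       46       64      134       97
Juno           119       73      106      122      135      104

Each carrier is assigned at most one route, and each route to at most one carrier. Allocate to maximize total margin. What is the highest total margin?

Optimal: Harbor→Route 3 ($85k), Ember→Route 7 ($97k), Delta→Route 4 ($93k), Nimbus→Route 1 ($98k), Kestrel→Route 5 ($134k), Juno→Route 6 ($104k) — total 85+97+93+98+134+104 = $611k.
Swapping Kestrel↔Nimbus (Kestrel→Route 1 $115k, Nimbus→Route 5 $49k) loses 68.
Every other assignment is strictly worse.

Maximum total: $611k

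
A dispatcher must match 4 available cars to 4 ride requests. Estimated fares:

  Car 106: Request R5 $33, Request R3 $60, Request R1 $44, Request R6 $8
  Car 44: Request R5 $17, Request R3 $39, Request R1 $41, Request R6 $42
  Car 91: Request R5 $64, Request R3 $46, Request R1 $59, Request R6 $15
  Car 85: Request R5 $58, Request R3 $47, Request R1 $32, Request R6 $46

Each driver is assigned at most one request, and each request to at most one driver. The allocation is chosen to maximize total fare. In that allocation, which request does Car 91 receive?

Car 91 receives Request R1.

Optimal: Car 106→Request R3 ($60), Car 44→Request R6 ($42), Car 91→Request R1 ($59), Car 85→Request R5 ($58) — total 60+42+59+58 = $219.
Row-greedy (each driver in turn takes its best remaining request) gives $198, worse by 21.
Next-best assignment: Car 106→Request R3, Car 44→Request R1, Car 91→Request R5, Car 85→Request R6 = $211.
Every other assignment is strictly worse.
Car 91's own top request is Request R5 ($64), but forcing Car 91→Request R5 and reassigning the rest optimally gives only $211 — worse by 8.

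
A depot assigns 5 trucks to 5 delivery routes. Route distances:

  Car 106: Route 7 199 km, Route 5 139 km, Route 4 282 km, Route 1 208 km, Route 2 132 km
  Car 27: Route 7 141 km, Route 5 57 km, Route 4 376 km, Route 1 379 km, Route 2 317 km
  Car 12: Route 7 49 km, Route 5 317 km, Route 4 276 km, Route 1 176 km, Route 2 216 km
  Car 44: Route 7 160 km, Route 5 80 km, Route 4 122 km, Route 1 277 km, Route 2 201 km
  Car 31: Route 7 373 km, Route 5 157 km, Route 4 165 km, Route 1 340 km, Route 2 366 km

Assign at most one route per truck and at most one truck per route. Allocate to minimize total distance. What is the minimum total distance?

Min total: 680 km

Optimal: Car 106→Route 1 (208 km), Car 27→Route 5 (57 km), Car 12→Route 7 (49 km), Car 44→Route 2 (201 km), Car 31→Route 4 (165 km) — total 208+57+49+201+165 = 680 km.
Min-entry greedy (repeatedly take the single cheapest remaining cell) gives 700 km, worse by 20.
Swapping Car 44↔Car 12 (Car 44→Route 7 160 km, Car 12→Route 2 216 km) adds 126.
No other one-to-one assignment undercuts 680 km.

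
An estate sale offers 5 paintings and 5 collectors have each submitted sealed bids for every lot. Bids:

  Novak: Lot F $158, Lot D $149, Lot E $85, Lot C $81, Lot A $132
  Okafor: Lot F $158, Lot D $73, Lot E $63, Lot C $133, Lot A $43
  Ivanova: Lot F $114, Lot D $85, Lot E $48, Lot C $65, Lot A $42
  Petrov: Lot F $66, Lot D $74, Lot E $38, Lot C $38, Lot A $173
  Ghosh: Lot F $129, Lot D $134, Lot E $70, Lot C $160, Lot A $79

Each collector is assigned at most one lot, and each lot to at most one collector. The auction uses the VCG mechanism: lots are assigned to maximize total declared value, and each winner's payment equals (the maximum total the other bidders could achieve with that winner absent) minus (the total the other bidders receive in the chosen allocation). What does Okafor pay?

Okafor pays $66.

Efficient allocation: Novak→Lot D ($149), Okafor→Lot F ($158), Ivanova→Lot E ($48), Petrov→Lot A ($173), Ghosh→Lot C ($160); total welfare W = $688.
Okafor receives Lot F at value $158, so the others get W − 158 = $530.
Without Okafor: best allocation of the remaining 4 bidders over all 5 lots is Novak→Lot D ($149), Ivanova→Lot F ($114), Petrov→Lot A ($173), Ghosh→Lot C ($160), total $596.
VCG payment = (others' best without Okafor) − (others' welfare with Okafor) = 596 − 530 = $66.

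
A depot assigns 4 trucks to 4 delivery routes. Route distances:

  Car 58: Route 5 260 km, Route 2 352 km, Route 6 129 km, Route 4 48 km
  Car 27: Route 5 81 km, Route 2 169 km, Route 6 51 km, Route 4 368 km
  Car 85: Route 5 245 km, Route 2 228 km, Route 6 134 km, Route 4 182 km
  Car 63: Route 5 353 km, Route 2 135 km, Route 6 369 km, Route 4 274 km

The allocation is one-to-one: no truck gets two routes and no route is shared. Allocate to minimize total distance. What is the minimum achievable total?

Minimum total: 398 km

Optimal: Car 58→Route 4 (48 km), Car 27→Route 5 (81 km), Car 85→Route 6 (134 km), Car 63→Route 2 (135 km) — total 48+81+134+135 = 398 km.
Min-entry greedy (repeatedly take the single cheapest remaining cell) gives 479 km, worse by 81.
No other one-to-one assignment undercuts 398 km.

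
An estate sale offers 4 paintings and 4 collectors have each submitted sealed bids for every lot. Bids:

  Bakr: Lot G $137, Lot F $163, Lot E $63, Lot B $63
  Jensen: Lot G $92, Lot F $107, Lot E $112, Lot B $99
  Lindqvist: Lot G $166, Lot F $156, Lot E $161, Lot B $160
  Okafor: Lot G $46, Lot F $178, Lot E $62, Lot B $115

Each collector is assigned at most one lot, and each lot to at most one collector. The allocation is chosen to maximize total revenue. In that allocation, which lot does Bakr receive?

Bakr receives Lot G.

This is the linear assignment problem.
Optimal: Bakr→Lot G ($137), Jensen→Lot E ($112), Lindqvist→Lot B ($160), Okafor→Lot F ($178) — total 137+112+160+178 = $587.
Row-greedy (each collector in turn takes its best remaining lot) gives $556, worse by 31.
Bakr's own top lot is Lot F ($163), but forcing Bakr→Lot F and reassigning the rest optimally gives only $556 — worse by 31.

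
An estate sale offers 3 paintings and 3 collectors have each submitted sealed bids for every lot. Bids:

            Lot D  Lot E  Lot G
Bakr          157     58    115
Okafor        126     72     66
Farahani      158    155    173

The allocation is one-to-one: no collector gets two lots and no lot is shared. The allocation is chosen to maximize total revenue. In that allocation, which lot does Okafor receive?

Okafor receives Lot E.

Optimal: Bakr→Lot D ($157), Okafor→Lot E ($72), Farahani→Lot G ($173) — total 157+72+173 = $402.
Column-greedy (each lot in turn goes to its best remaining collector) gives $345, worse by 57.
Okafor's own top lot is Lot D ($126), but forcing Okafor→Lot D and reassigning the rest optimally gives only $396 — worse by 6.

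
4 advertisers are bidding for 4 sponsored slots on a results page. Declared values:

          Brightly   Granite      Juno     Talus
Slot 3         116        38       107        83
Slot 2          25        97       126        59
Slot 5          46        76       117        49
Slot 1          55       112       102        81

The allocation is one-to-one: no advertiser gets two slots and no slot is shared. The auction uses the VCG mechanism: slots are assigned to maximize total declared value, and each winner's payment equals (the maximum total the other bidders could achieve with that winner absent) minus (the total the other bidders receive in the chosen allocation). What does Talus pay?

Efficient allocation: Brightly→Slot 3 ($116), Granite→Slot 2 ($97), Juno→Slot 5 ($117), Talus→Slot 1 ($81); total welfare W = $411.
Talus receives Slot 1 at value $81, so the others get W − 81 = $330.
Without Talus: best allocation of the remaining 3 bidders over all 4 slots is Brightly→Slot 3 ($116), Granite→Slot 1 ($112), Juno→Slot 2 ($126), total $354.
VCG payment = (others' best without Talus) − (others' welfare with Talus) = 354 − 330 = $24.

Talus pays $24.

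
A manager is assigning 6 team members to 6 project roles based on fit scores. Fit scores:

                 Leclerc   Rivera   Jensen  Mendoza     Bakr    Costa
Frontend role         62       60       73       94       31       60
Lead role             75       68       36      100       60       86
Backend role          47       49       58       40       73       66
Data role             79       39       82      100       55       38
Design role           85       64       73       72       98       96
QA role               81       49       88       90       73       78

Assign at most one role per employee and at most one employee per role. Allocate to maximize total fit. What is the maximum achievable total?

Maximum total: 498 pts

This is the linear assignment problem.
Optimal: Leclerc→Data role (79 pts), Rivera→Lead role (68 pts), Jensen→QA role (88 pts), Mendoza→Frontend role (94 pts), Bakr→Backend role (73 pts), Costa→Design role (96 pts) — total 79+68+88+94+73+96 = 498 pts.
Row-greedy (each employee in turn takes its best remaining role) gives 474 pts, worse by 24.
Swapping Costa↔Jensen (Costa→QA role 78 pts, Jensen→Design role 73 pts) loses 33.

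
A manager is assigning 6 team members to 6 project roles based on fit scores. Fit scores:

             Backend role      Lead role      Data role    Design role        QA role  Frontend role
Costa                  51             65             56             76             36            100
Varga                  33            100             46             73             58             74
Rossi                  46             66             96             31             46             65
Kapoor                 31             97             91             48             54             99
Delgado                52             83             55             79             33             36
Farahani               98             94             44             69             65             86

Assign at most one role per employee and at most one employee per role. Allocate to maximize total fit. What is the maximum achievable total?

Optimal: Costa→Frontend role (100 pts), Varga→QA role (58 pts), Rossi→Data role (96 pts), Kapoor→Lead role (97 pts), Delgado→Design role (79 pts), Farahani→Backend role (98 pts) — total 100+58+96+97+79+98 = 528 pts.
Every other assignment is strictly worse.

Max total: 528 pts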